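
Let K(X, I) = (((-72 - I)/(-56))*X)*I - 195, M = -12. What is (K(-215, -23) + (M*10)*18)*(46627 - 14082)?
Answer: 513397375/8 ≈ 6.4175e+7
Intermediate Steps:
K(X, I) = -195 + I*X*(9/7 + I/56) (K(X, I) = (((-72 - I)*(-1/56))*X)*I - 195 = ((9/7 + I/56)*X)*I - 195 = (X*(9/7 + I/56))*I - 195 = I*X*(9/7 + I/56) - 195 = -195 + I*X*(9/7 + I/56))
(K(-215, -23) + (M*10)*18)*(46627 - 14082) = ((-195 + (1/56)*(-215)*(-23)² + (9/7)*(-23)*(-215)) - 12*10*18)*(46627 - 14082) = ((-195 + (1/56)*(-215)*529 + 44505/7) - 120*18)*32545 = ((-195 - 113735/56 + 44505/7) - 2160)*32545 = (33055/8 - 2160)*32545 = (15775/8)*32545 = 513397375/8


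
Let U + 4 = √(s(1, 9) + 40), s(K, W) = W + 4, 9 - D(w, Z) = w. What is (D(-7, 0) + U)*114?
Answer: 1368 + 114*√53 ≈ 2197.9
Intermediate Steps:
D(w, Z) = 9 - w
s(K, W) = 4 + W
U = -4 + √53 (U = -4 + √((4 + 9) + 40) = -4 + √(13 + 40) = -4 + √53 ≈ 3.2801)
(D(-7, 0) + U)*114 = ((9 - 1*(-7)) + (-4 + √53))*114 = ((9 + 7) + (-4 + √53))*114 = (16 + (-4 + √53))*114 = (12 + √53)*114 = 1368 + 114*√53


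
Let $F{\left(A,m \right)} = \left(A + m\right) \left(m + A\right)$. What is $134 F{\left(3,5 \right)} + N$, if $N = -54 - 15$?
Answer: $8507$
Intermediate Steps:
$N = -69$ ($N = -54 - 15 = -69$)
$F{\left(A,m \right)} = \left(A + m\right)^{2}$ ($F{\left(A,m \right)} = \left(A + m\right) \left(A + m\right) = \left(A + m\right)^{2}$)
$134 F{\left(3,5 \right)} + N = 134 \left(3 + 5\right)^{2} - 69 = 134 \cdot 8^{2} - 69 = 134 \cdot 64 - 69 = 8576 - 69 = 8507$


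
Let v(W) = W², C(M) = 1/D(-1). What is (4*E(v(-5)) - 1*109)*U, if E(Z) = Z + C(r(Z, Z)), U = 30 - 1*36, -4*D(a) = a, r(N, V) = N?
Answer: -42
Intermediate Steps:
D(a) = -a/4
C(M) = 4 (C(M) = 1/(-¼*(-1)) = 1/(¼) = 4)
U = -6 (U = 30 - 36 = -6)
E(Z) = 4 + Z (E(Z) = Z + 4 = 4 + Z)
(4*E(v(-5)) - 1*109)*U = (4*(4 + (-5)²) - 1*109)*(-6) = (4*(4 + 25) - 109)*(-6) = (4*29 - 109)*(-6) = (116 - 109)*(-6) = 7*(-6) = -42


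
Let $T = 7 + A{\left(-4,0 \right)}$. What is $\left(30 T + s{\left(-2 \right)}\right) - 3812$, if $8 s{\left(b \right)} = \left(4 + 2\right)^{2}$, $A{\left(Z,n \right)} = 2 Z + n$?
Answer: $- \frac{7675}{2} \approx -3837.5$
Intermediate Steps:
$A{\left(Z,n \right)} = n + 2 Z$
$s{\left(b \right)} = \frac{9}{2}$ ($s{\left(b \right)} = \frac{\left(4 + 2\right)^{2}}{8} = \frac{6^{2}}{8} = \frac{1}{8} \cdot 36 = \frac{9}{2}$)
$T = -1$ ($T = 7 + \left(0 + 2 \left(-4\right)\right) = 7 + \left(0 - 8\right) = 7 - 8 = -1$)
$\left(30 T + s{\left(-2 \right)}\right) - 3812 = \left(30 \left(-1\right) + \frac{9}{2}\right) - 3812 = \left(-30 + \frac{9}{2}\right) - 3812 = - \frac{51}{2} - 3812 = - \frac{7675}{2}$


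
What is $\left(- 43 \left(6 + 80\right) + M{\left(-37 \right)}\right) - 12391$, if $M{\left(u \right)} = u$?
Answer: $-16126$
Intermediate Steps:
$\left(- 43 \left(6 + 80\right) + M{\left(-37 \right)}\right) - 12391 = \left(- 43 \left(6 + 80\right) - 37\right) - 12391 = \left(\left(-43\right) 86 - 37\right) - 12391 = \left(-3698 - 37\right) - 12391 = -3735 - 12391 = -16126$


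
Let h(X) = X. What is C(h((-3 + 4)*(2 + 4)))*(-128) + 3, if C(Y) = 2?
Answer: -253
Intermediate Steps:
C(h((-3 + 4)*(2 + 4)))*(-128) + 3 = 2*(-128) + 3 = -256 + 3 = -253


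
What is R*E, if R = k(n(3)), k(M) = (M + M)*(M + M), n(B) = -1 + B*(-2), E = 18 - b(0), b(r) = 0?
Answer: 3528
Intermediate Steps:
E = 18 (E = 18 - 1*0 = 18 + 0 = 18)
n(B) = -1 - 2*B
k(M) = 4*M**2 (k(M) = (2*M)*(2*M) = 4*M**2)
R = 196 (R = 4*(-1 - 2*3)**2 = 4*(-1 - 6)**2 = 4*(-7)**2 = 4*49 = 196)
R*E = 196*18 = 3528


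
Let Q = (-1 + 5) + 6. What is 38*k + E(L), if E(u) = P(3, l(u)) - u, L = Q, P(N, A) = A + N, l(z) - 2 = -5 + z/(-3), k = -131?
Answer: -14974/3 ≈ -4991.3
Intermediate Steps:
l(z) = -3 - z/3 (l(z) = 2 + (-5 + z/(-3)) = 2 + (-5 + z*(-⅓)) = 2 + (-5 - z/3) = -3 - z/3)
Q = 10 (Q = 4 + 6 = 10)
L = 10
E(u) = -4*u/3 (E(u) = ((-3 - u/3) + 3) - u = -u/3 - u = -4*u/3)
38*k + E(L) = 38*(-131) - 4/3*10 = -4978 - 40/3 = -14974/3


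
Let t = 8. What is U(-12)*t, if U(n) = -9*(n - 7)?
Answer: 1368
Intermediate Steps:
U(n) = 63 - 9*n (U(n) = -9*(-7 + n) = 63 - 9*n)
U(-12)*t = (63 - 9*(-12))*8 = (63 + 108)*8 = 171*8 = 1368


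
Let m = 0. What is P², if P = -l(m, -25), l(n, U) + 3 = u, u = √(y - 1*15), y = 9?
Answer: (3 - I*√6)² ≈ 3.0 - 14.697*I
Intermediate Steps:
u = I*√6 (u = √(9 - 1*15) = √(9 - 15) = √(-6) = I*√6 ≈ 2.4495*I)
l(n, U) = -3 + I*√6
P = 3 - I*√6 (P = -(-3 + I*√6) = 3 - I*√6 ≈ 3.0 - 2.4495*I)
P² = (3 - I*√6)²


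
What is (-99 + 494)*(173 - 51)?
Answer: 48190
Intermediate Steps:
(-99 + 494)*(173 - 51) = 395*122 = 48190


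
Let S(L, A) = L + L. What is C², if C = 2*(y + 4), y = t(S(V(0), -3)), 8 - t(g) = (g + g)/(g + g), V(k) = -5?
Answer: 484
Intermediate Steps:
S(L, A) = 2*L
t(g) = 7 (t(g) = 8 - (g + g)/(g + g) = 8 - 2*g/(2*g) = 8 - 2*g*1/(2*g) = 8 - 1*1 = 8 - 1 = 7)
y = 7
C = 22 (C = 2*(7 + 4) = 2*11 = 22)
C² = 22² = 484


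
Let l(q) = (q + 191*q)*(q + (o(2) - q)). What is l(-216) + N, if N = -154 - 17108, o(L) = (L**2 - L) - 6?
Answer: 148626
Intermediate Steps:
o(L) = -6 + L**2 - L
N = -17262
l(q) = -768*q (l(q) = (q + 191*q)*(q + ((-6 + 2**2 - 1*2) - q)) = (192*q)*(q + ((-6 + 4 - 2) - q)) = (192*q)*(q + (-4 - q)) = (192*q)*(-4) = -768*q)
l(-216) + N = -768*(-216) - 17262 = 165888 - 17262 = 148626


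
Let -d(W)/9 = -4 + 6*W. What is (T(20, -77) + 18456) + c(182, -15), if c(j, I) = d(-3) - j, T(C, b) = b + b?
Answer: 18318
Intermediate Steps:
d(W) = 36 - 54*W (d(W) = -9*(-4 + 6*W) = 36 - 54*W)
T(C, b) = 2*b
c(j, I) = 198 - j (c(j, I) = (36 - 54*(-3)) - j = (36 + 162) - j = 198 - j)
(T(20, -77) + 18456) + c(182, -15) = (2*(-77) + 18456) + (198 - 1*182) = (-154 + 18456) + (198 - 182) = 18302 + 16 = 18318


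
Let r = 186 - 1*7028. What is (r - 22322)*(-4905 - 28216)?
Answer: 965940844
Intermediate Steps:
r = -6842 (r = 186 - 7028 = -6842)
(r - 22322)*(-4905 - 28216) = (-6842 - 22322)*(-4905 - 28216) = -29164*(-33121) = 965940844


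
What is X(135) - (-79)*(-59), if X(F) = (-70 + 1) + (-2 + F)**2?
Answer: 12959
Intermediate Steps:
X(F) = -69 + (-2 + F)**2
X(135) - (-79)*(-59) = (-69 + (-2 + 135)**2) - (-79)*(-59) = (-69 + 133**2) - 1*4661 = (-69 + 17689) - 4661 = 17620 - 4661 = 12959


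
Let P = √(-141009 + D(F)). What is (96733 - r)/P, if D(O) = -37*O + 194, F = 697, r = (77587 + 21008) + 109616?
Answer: 55739*I*√41651/41651 ≈ 273.12*I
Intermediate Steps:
r = 208211 (r = 98595 + 109616 = 208211)
D(O) = 194 - 37*O
P = 2*I*√41651 (P = √(-141009 + (194 - 37*697)) = √(-141009 + (194 - 25789)) = √(-141009 - 25595) = √(-166604) = 2*I*√41651 ≈ 408.17*I)
(96733 - r)/P = (96733 - 1*208211)/((2*I*√41651)) = (96733 - 208211)*(-I*√41651/83302) = -(-55739)*I*√41651/41651 = 55739*I*√41651/41651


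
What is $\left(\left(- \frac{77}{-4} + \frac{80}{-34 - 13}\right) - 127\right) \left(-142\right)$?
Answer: $\frac{1460967}{94} \approx 15542.0$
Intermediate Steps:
$\left(\left(- \frac{77}{-4} + \frac{80}{-34 - 13}\right) - 127\right) \left(-142\right) = \left(\left(\left(-77\right) \left(- \frac{1}{4}\right) + \frac{80}{-34 - 13}\right) - 127\right) \left(-142\right) = \left(\left(\frac{77}{4} + \frac{80}{-47}\right) - 127\right) \left(-142\right) = \left(\left(\frac{77}{4} + 80 \left(- \frac{1}{47}\right)\right) - 127\right) \left(-142\right) = \left(\left(\frac{77}{4} - \frac{80}{47}\right) - 127\right) \left(-142\right) = \left(\frac{3299}{188} - 127\right) \left(-142\right) = \left(- \frac{20577}{188}\right) \left(-142\right) = \frac{1460967}{94}$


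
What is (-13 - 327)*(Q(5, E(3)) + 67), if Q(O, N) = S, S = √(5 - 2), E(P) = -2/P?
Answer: -22780 - 340*√3 ≈ -23369.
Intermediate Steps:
S = √3 ≈ 1.7320
Q(O, N) = √3
(-13 - 327)*(Q(5, E(3)) + 67) = (-13 - 327)*(√3 + 67) = -340*(67 + √3) = -22780 - 340*√3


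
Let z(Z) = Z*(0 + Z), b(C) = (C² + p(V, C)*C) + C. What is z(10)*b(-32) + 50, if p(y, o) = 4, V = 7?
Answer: 86450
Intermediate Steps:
b(C) = C² + 5*C (b(C) = (C² + 4*C) + C = C² + 5*C)
z(Z) = Z² (z(Z) = Z*Z = Z²)
z(10)*b(-32) + 50 = 10²*(-32*(5 - 32)) + 50 = 100*(-32*(-27)) + 50 = 100*864 + 50 = 86400 + 50 = 86450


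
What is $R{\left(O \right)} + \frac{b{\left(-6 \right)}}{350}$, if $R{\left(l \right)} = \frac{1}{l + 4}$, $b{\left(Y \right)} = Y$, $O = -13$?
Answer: $- \frac{202}{1575} \approx -0.12825$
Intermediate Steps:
$R{\left(l \right)} = \frac{1}{4 + l}$
$R{\left(O \right)} + \frac{b{\left(-6 \right)}}{350} = \frac{1}{4 - 13} - \frac{6}{350} = \frac{1}{-9} - \frac{3}{175} = - \frac{1}{9} - \frac{3}{175} = - \frac{202}{1575}$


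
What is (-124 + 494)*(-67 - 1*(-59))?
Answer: -2960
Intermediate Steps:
(-124 + 494)*(-67 - 1*(-59)) = 370*(-67 + 59) = 370*(-8) = -2960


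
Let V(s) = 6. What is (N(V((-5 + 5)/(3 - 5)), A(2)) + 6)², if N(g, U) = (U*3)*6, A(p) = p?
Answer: 1764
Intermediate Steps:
N(g, U) = 18*U (N(g, U) = (3*U)*6 = 18*U)
(N(V((-5 + 5)/(3 - 5)), A(2)) + 6)² = (18*2 + 6)² = (36 + 6)² = 42² = 1764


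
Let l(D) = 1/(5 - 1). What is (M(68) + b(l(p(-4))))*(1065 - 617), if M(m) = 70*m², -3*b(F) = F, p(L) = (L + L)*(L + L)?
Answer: 435025808/3 ≈ 1.4501e+8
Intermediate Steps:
p(L) = 4*L² (p(L) = (2*L)*(2*L) = 4*L²)
l(D) = ¼ (l(D) = 1/4 = ¼)
b(F) = -F/3
(M(68) + b(l(p(-4))))*(1065 - 617) = (70*68² - ⅓*¼)*(1065 - 617) = (70*4624 - 1/12)*448 = (323680 - 1/12)*448 = (3884159/12)*448 = 435025808/3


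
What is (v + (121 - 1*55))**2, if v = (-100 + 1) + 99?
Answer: 4356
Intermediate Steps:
v = 0 (v = -99 + 99 = 0)
(v + (121 - 1*55))**2 = (0 + (121 - 1*55))**2 = (0 + (121 - 55))**2 = (0 + 66)**2 = 66**2 = 4356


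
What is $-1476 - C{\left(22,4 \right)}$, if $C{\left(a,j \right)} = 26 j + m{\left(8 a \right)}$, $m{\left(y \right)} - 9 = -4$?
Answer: $-1585$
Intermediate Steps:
$m{\left(y \right)} = 5$ ($m{\left(y \right)} = 9 - 4 = 5$)
$C{\left(a,j \right)} = 5 + 26 j$ ($C{\left(a,j \right)} = 26 j + 5 = 5 + 26 j$)
$-1476 - C{\left(22,4 \right)} = -1476 - \left(5 + 26 \cdot 4\right) = -1476 - \left(5 + 104\right) = -1476 - 109 = -1585$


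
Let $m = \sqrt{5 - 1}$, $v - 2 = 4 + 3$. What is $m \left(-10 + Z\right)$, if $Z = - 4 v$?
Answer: $-92$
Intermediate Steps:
$v = 9$ ($v = 2 + \left(4 + 3\right) = 2 + 7 = 9$)
$m = 2$ ($m = \sqrt{4} = 2$)
$Z = -36$ ($Z = \left(-4\right) 9 = -36$)
$m \left(-10 + Z\right) = 2 \left(-10 - 36\right) = 2 \left(-46\right) = -92$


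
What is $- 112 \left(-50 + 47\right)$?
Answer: $336$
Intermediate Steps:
$- 112 \left(-50 + 47\right) = \left(-112\right) \left(-3\right) = 336$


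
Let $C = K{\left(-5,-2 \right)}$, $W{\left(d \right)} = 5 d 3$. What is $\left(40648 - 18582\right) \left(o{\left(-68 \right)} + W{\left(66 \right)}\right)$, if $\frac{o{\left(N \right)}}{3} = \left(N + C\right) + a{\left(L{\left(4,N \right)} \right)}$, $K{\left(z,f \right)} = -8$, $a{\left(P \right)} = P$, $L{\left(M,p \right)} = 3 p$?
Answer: $3309900$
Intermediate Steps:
$W{\left(d \right)} = 15 d$
$C = -8$
$o{\left(N \right)} = -24 + 12 N$ ($o{\left(N \right)} = 3 \left(\left(N - 8\right) + 3 N\right) = 3 \left(\left(-8 + N\right) + 3 N\right) = 3 \left(-8 + 4 N\right) = -24 + 12 N$)
$\left(40648 - 18582\right) \left(o{\left(-68 \right)} + W{\left(66 \right)}\right) = \left(40648 - 18582\right) \left(\left(-24 + 12 \left(-68\right)\right) + 15 \cdot 66\right) = 22066 \left(\left(-24 - 816\right) + 990\right) = 22066 \left(-840 + 990\right) = 22066 \cdot 150 = 3309900$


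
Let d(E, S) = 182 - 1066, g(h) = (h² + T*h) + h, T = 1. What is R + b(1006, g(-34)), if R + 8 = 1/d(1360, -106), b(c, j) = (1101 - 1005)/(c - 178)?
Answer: -480965/60996 ≈ -7.8852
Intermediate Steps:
g(h) = h² + 2*h (g(h) = (h² + 1*h) + h = (h² + h) + h = (h + h²) + h = h² + 2*h)
d(E, S) = -884
b(c, j) = 96/(-178 + c)
R = -7073/884 (R = -8 + 1/(-884) = -8 - 1/884 = -7073/884 ≈ -8.0011)
R + b(1006, g(-34)) = -7073/884 + 96/(-178 + 1006) = -7073/884 + 96/828 = -7073/884 + 96*(1/828) = -7073/884 + 8/69 = -480965/60996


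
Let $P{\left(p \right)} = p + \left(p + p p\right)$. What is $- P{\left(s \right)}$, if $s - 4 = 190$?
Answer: $-38024$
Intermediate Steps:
$s = 194$ ($s = 4 + 190 = 194$)
$P{\left(p \right)} = p^{2} + 2 p$ ($P{\left(p \right)} = p + \left(p + p^{2}\right) = p^{2} + 2 p$)
$- P{\left(s \right)} = - 194 \left(2 + 194\right) = - 194 \cdot 196 = \left(-1\right) 38024 = -38024$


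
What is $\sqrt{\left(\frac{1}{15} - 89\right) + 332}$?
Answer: $\frac{\sqrt{54690}}{15} \approx 15.591$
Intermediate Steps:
$\sqrt{\left(\frac{1}{15} - 89\right) + 332} = \sqrt{- \frac{1334}{15} + 332} = \sqrt{\frac{3646}{15}} = \frac{\sqrt{54690}}{15}$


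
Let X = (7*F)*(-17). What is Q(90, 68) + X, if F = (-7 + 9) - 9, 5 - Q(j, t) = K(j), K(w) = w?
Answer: 748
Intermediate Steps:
Q(j, t) = 5 - j
F = -7 (F = 2 - 9 = -7)
X = 833 (X = (7*(-7))*(-17) = -49*(-17) = 833)
Q(90, 68) + X = (5 - 1*90) + 833 = (5 - 90) + 833 = -85 + 833 = 748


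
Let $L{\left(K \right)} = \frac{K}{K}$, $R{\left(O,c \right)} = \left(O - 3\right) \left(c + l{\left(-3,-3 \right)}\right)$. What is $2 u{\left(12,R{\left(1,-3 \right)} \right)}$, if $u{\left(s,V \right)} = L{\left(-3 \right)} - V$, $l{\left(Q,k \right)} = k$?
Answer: $-22$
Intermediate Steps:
$R{\left(O,c \right)} = \left(-3 + O\right) \left(-3 + c\right)$ ($R{\left(O,c \right)} = \left(O - 3\right) \left(c - 3\right) = \left(-3 + O\right) \left(-3 + c\right)$)
$L{\left(K \right)} = 1$
$u{\left(s,V \right)} = 1 - V$
$2 u{\left(12,R{\left(1,-3 \right)} \right)} = 2 \left(1 - \left(9 - 3 - -9 + 1 \left(-3\right)\right)\right) = 2 \left(1 - \left(9 - 3 + 9 - 3\right)\right) = 2 \left(1 - 12\right) = 2 \left(-11\right) = -22$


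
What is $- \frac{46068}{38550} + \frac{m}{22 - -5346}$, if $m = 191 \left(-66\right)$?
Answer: $- \frac{5554957}{1567700} \approx -3.5434$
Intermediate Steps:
$m = -12606$
$- \frac{46068}{38550} + \frac{m}{22 - -5346} = - \frac{46068}{38550} - \frac{12606}{22 - -5346} = \left(-46068\right) \frac{1}{38550} - \frac{12606}{22 + 5346} = - \frac{7678}{6425} - \frac{12606}{5368} = - \frac{7678}{6425} - \frac{573}{244} = - \frac{5554957}{1567700}$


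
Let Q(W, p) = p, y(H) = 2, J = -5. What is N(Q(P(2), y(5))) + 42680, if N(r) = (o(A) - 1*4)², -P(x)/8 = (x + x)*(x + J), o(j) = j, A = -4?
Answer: 42744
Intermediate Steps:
P(x) = -16*x*(-5 + x) (P(x) = -8*(x + x)*(x - 5) = -8*2*x*(-5 + x) = -16*x*(-5 + x))
N(r) = 64 (N(r) = (-4 - 1*4)² = (-4 - 4)² = (-8)² = 64)
N(Q(P(2), y(5))) + 42680 = 64 + 42680 = 42744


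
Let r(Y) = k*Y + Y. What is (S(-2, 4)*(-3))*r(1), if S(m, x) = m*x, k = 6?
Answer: 168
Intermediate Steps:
r(Y) = 7*Y (r(Y) = 6*Y + Y = 7*Y)
(S(-2, 4)*(-3))*r(1) = (-2*4*(-3))*(7*1) = -8*(-3)*7 = 24*7 = 168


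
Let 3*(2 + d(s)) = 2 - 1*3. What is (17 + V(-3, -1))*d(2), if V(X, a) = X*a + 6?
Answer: -182/3 ≈ -60.667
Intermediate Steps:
d(s) = -7/3 (d(s) = -2 + (2 - 1*3)/3 = -2 + (2 - 3)/3 = -2 + (⅓)*(-1) = -2 - ⅓ = -7/3)
V(X, a) = 6 + X*a
(17 + V(-3, -1))*d(2) = (17 + (6 - 3*(-1)))*(-7/3) = (17 + (6 + 3))*(-7/3) = (17 + 9)*(-7/3) = 26*(-7/3) = -182/3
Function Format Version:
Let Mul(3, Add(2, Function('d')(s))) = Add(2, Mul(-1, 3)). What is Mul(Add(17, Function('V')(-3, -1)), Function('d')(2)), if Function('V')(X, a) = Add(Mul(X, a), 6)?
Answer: Rational(-182, 3) ≈ -60.667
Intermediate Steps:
Function('d')(s) = Rational(-7, 3) (Function('d')(s) = Add(-2, Mul(Rational(1, 3), Add(2, Mul(-1, 3)))) = Add(-2, Mul(Rational(1, 3), Add(2, -3))) = Add(-2, Mul(Rational(1, 3), -1)) = Add(-2, Rational(-1, 3)) = Rational(-7, 3))
Function('V')(X, a) = Add(6, Mul(X, a))
Mul(Add(17, Function('V')(-3, -1)), Function('d')(2)) = Mul(Add(17, Add(6, Mul(-3, -1))), Rational(-7, 3)) = Mul(Add(17, Add(6, 3)), Rational(-7, 3)) = Mul(Add(17, 9), Rational(-7, 3)) = Mul(26, Rational(-7, 3)) = Rational(-182, 3)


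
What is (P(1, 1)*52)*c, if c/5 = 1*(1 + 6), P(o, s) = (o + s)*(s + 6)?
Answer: 25480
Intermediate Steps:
P(o, s) = (6 + s)*(o + s) (P(o, s) = (o + s)*(6 + s) = (6 + s)*(o + s))
c = 35 (c = 5*(1*(1 + 6)) = 5*(1*7) = 5*7 = 35)
(P(1, 1)*52)*c = ((1² + 6*1 + 6*1 + 1*1)*52)*35 = ((1 + 6 + 6 + 1)*52)*35 = (14*52)*35 = 728*35 = 25480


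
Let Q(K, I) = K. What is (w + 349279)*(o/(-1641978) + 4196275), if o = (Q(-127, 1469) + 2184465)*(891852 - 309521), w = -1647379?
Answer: -93499538480044400/21051 ≈ -4.4416e+12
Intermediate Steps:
o = 1272007731878 (o = (-127 + 2184465)*(891852 - 309521) = 2184338*582331 = 1272007731878)
(w + 349279)*(o/(-1641978) + 4196275) = (-1647379 + 349279)*(1272007731878/(-1641978) + 4196275) = -1298100*(1272007731878*(-1/1641978) + 4196275) = -1298100*(-48923374303/63153 + 4196275) = -1298100*216083980772/63153 = -93499538480044400/21051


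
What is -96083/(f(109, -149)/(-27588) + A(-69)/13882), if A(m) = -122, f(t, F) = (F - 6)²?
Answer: 1672615554324/15312763 ≈ 1.0923e+5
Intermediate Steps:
f(t, F) = (-6 + F)²
-96083/(f(109, -149)/(-27588) + A(-69)/13882) = -96083/((-6 - 149)²/(-27588) - 122/13882) = -96083/((-155)²*(-1/27588) - 122*1/13882) = -96083/(24025*(-1/27588) - 61/6941) = -96083/(-24025/27588 - 61/6941) = -96083/(-15312763/17408028) = -96083*(-17408028/15312763) = 1672615554324/15312763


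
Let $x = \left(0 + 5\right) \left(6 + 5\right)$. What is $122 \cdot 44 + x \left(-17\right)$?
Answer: $4433$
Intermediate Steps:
$x = 55$ ($x = 5 \cdot 11 = 55$)
$122 \cdot 44 + x \left(-17\right) = 122 \cdot 44 + 55 \left(-17\right) = 5368 - 935 = 4433$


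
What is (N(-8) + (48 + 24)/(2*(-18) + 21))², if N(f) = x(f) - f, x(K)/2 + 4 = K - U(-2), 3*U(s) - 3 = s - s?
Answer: 12996/25 ≈ 519.84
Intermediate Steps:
U(s) = 1 (U(s) = 1 + (s - s)/3 = 1 + (⅓)*0 = 1 + 0 = 1)
x(K) = -10 + 2*K (x(K) = -8 + 2*(K - 1*1) = -8 + 2*(K - 1) = -8 + 2*(-1 + K) = -8 + (-2 + 2*K) = -10 + 2*K)
N(f) = -10 + f (N(f) = (-10 + 2*f) - f = -10 + f)
(N(-8) + (48 + 24)/(2*(-18) + 21))² = ((-10 - 8) + (48 + 24)/(2*(-18) + 21))² = (-18 + 72/(-36 + 21))² = (-18 + 72/(-15))² = (-18 + 72*(-1/15))² = (-18 - 24/5)² = (-114/5)² = 12996/25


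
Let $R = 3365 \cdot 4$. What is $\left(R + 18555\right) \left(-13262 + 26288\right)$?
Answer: $417027390$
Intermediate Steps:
$R = 13460$
$\left(R + 18555\right) \left(-13262 + 26288\right) = \left(13460 + 18555\right) \left(-13262 + 26288\right) = 32015 \cdot 13026 = 417027390$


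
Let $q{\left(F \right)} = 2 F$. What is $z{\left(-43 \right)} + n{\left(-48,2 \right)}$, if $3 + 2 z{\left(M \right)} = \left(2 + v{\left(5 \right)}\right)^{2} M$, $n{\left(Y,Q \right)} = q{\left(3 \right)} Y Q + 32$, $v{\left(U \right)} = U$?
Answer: $-1599$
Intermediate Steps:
$n{\left(Y,Q \right)} = 32 + 6 Q Y$ ($n{\left(Y,Q \right)} = 2 \cdot 3 Y Q + 32 = 6 Y Q + 32 = 6 Q Y + 32 = 32 + 6 Q Y$)
$z{\left(M \right)} = - \frac{3}{2} + \frac{49 M}{2}$ ($z{\left(M \right)} = - \frac{3}{2} + \frac{\left(2 + 5\right)^{2} M}{2} = - \frac{3}{2} + \frac{7^{2} M}{2} = - \frac{3}{2} + \frac{49 M}{2}$)
$z{\left(-43 \right)} + n{\left(-48,2 \right)} = \left(- \frac{3}{2} + \frac{49}{2} \left(-43\right)\right) + \left(32 + 6 \cdot 2 \left(-48\right)\right) = \left(- \frac{3}{2} - \frac{2107}{2}\right) + \left(32 - 576\right) = -1055 - 544 = -1599$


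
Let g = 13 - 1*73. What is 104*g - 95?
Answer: -6335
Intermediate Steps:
g = -60 (g = 13 - 73 = -60)
104*g - 95 = 104*(-60) - 95 = -6240 - 95 = -6335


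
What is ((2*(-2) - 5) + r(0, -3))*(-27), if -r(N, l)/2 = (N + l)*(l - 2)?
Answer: 1053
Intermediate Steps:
r(N, l) = -2*(-2 + l)*(N + l) (r(N, l) = -2*(N + l)*(l - 2) = -2*(N + l)*(-2 + l) = -2*(-2 + l)*(N + l))
((2*(-2) - 5) + r(0, -3))*(-27) = ((2*(-2) - 5) + (-2*(-3)² + 4*0 + 4*(-3) - 2*0*(-3)))*(-27) = ((-4 - 5) + (-2*9 + 0 - 12 + 0))*(-27) = (-9 + (-18 + 0 - 12 + 0))*(-27) = (-9 - 30)*(-27) = -39*(-27) = 1053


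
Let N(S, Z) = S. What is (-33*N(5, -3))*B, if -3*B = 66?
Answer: 3630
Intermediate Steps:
B = -22 (B = -⅓*66 = -22)
(-33*N(5, -3))*B = -33*5*(-22) = -165*(-22) = 3630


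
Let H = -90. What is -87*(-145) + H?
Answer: 12525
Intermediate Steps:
-87*(-145) + H = -87*(-145) - 90 = 12615 - 90 = 12525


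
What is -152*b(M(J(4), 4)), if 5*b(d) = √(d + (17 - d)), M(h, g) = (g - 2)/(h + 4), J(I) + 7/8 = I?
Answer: -152*√17/5 ≈ -125.34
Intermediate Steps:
J(I) = -7/8 + I
M(h, g) = (-2 + g)/(4 + h)
b(d) = √17/5 (b(d) = √(d + (17 - d))/5 = √17/5)
-152*b(M(J(4), 4)) = -152*√17/5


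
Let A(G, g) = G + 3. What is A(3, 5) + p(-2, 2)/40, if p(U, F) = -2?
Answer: 119/20 ≈ 5.9500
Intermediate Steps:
A(G, g) = 3 + G
A(3, 5) + p(-2, 2)/40 = (3 + 3) - 2/40 = 6 + (1/40)*(-2) = 6 - 1/20 = 119/20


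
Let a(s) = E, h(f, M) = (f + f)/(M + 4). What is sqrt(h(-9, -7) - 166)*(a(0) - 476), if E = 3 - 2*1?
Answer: -1900*I*sqrt(10) ≈ -6008.3*I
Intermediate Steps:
h(f, M) = 2*f/(4 + M) (h(f, M) = (2*f)/(4 + M) = 2*f/(4 + M))
E = 1 (E = 3 - 2 = 1)
a(s) = 1
sqrt(h(-9, -7) - 166)*(a(0) - 476) = sqrt(2*(-9)/(4 - 7) - 166)*(1 - 476) = sqrt(2*(-9)/(-3) - 166)*(-475) = sqrt(2*(-9)*(-1/3) - 166)*(-475) = sqrt(6 - 166)*(-475) = sqrt(-160)*(-475) = (4*I*sqrt(10))*(-475) = -1900*I*sqrt(10)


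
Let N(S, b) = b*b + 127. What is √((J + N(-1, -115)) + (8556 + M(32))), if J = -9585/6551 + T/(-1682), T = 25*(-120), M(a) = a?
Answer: 83*√114947088745/189979 ≈ 148.12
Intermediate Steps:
N(S, b) = 127 + b² (N(S, b) = b² + 127 = 127 + b²)
T = -3000
J = 1765515/5509391 (J = -9585/6551 - 3000/(-1682) = -9585*1/6551 - 3000*(-1/1682) = -9585/6551 + 1500/841 = 1765515/5509391 ≈ 0.32046)
√((J + N(-1, -115)) + (8556 + M(32))) = √((1765515/5509391 + (127 + (-115)²)) + (8556 + 32)) = √((1765515/5509391 + (127 + 13225)) + 8588) = √((1765515/5509391 + 13352) + 8588) = √(73563154147/5509391 + 8588) = √(120877804055/5509391) = 83*√114947088745/189979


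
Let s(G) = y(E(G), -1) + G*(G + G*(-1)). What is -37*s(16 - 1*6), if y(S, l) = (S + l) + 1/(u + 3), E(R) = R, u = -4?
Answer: -296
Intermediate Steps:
y(S, l) = -1 + S + l (y(S, l) = (S + l) + 1/(-4 + 3) = (S + l) + 1/(-1) = (S + l) - 1 = -1 + S + l)
s(G) = -2 + G (s(G) = (-1 + G - 1) + G*(G + G*(-1)) = (-2 + G) + G*(G - G) = (-2 + G) + G*0 = (-2 + G) + 0 = -2 + G)
-37*s(16 - 1*6) = -37*(-2 + (16 - 1*6)) = -37*(-2 + (16 - 6)) = -37*(-2 + 10) = -37*8 = -296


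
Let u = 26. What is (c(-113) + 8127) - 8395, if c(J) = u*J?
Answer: -3206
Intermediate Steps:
c(J) = 26*J
(c(-113) + 8127) - 8395 = (26*(-113) + 8127) - 8395 = (-2938 + 8127) - 8395 = 5189 - 8395 = -3206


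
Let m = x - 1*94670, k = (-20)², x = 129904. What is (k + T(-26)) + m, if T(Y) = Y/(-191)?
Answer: 6806120/191 ≈ 35634.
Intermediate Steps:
T(Y) = -Y/191 (T(Y) = Y*(-1/191) = -Y/191)
k = 400
m = 35234 (m = 129904 - 1*94670 = 129904 - 94670 = 35234)
(k + T(-26)) + m = (400 - 1/191*(-26)) + 35234 = (400 + 26/191) + 35234 = 76426/191 + 35234 = 6806120/191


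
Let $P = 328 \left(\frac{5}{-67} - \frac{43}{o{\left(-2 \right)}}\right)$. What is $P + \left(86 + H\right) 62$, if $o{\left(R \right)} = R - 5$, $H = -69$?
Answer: $\frac{1427814}{469} \approx 3044.4$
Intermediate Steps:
$o{\left(R \right)} = -5 + R$ ($o{\left(R \right)} = R - 5 = -5 + R$)
$P = \frac{933488}{469}$ ($P = 328 \left(\frac{5}{-67} - \frac{43}{-5 - 2}\right) = 328 \left(5 \left(- \frac{1}{67}\right) - \frac{43}{-7}\right) = 328 \left(- \frac{5}{67} - - \frac{43}{7}\right) = 328 \left(- \frac{5}{67} + \frac{43}{7}\right) = 328 \cdot \frac{2846}{469} = \frac{933488}{469} \approx 1990.4$)
$P + \left(86 + H\right) 62 = \frac{933488}{469} + \left(86 - 69\right) 62 = \frac{933488}{469} + 17 \cdot 62 = \frac{933488}{469} + 1054 = \frac{1427814}{469}$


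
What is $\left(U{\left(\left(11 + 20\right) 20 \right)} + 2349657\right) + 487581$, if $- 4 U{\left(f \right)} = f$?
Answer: $2837083$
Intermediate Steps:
$U{\left(f \right)} = - \frac{f}{4}$
$\left(U{\left(\left(11 + 20\right) 20 \right)} + 2349657\right) + 487581 = \left(- \frac{\left(11 + 20\right) 20}{4} + 2349657\right) + 487581 = \left(- \frac{31 \cdot 20}{4} + 2349657\right) + 487581 = \left(\left(- \frac{1}{4}\right) 620 + 2349657\right) + 487581 = \left(-155 + 2349657\right) + 487581 = 2349502 + 487581 = 2837083$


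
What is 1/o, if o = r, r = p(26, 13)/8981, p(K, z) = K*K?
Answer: 8981/676 ≈ 13.286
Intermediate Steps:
p(K, z) = K²
r = 676/8981 (r = 26²/8981 = 676*(1/8981) = 676/8981 ≈ 0.075270)
o = 676/8981 ≈ 0.075270
1/o = 1/(676/8981) = 8981/676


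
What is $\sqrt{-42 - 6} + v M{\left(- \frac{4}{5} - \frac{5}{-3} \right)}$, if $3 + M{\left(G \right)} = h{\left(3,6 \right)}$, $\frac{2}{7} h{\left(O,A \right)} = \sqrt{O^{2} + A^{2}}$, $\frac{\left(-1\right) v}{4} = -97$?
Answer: $-1164 + 4074 \sqrt{5} + 4 i \sqrt{3} \approx 7945.7 + 6.9282 i$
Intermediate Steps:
$v = 388$ ($v = \left(-4\right) \left(-97\right) = 388$)
$h{\left(O,A \right)} = \frac{7 \sqrt{A^{2} + O^{2}}}{2}$ ($h{\left(O,A \right)} = \frac{7 \sqrt{O^{2} + A^{2}}}{2} = \frac{7 \sqrt{A^{2} + O^{2}}}{2}$)
$M{\left(G \right)} = -3 + \frac{21 \sqrt{5}}{2}$ ($M{\left(G \right)} = -3 + \frac{7 \sqrt{6^{2} + 3^{2}}}{2} = -3 + \frac{7 \sqrt{36 + 9}}{2} = -3 + \frac{7 \sqrt{45}}{2} = -3 + \frac{7 \cdot 3 \sqrt{5}}{2} = -3 + \frac{21 \sqrt{5}}{2}$)
$\sqrt{-42 - 6} + v M{\left(- \frac{4}{5} - \frac{5}{-3} \right)} = \sqrt{-42 - 6} + 388 \left(-3 + \frac{21 \sqrt{5}}{2}\right) = \sqrt{-48} - \left(1164 - 4074 \sqrt{5}\right) = 4 i \sqrt{3} - \left(1164 - 4074 \sqrt{5}\right) = -1164 + 4074 \sqrt{5} + 4 i \sqrt{3}$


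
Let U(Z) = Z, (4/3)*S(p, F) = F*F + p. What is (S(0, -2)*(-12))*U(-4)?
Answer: 144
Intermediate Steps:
S(p, F) = 3*p/4 + 3*F**2/4 (S(p, F) = 3*(F*F + p)/4 = 3*(F**2 + p)/4 = 3*(p + F**2)/4 = 3*p/4 + 3*F**2/4)
(S(0, -2)*(-12))*U(-4) = (((3/4)*0 + (3/4)*(-2)**2)*(-12))*(-4) = ((0 + (3/4)*4)*(-12))*(-4) = ((0 + 3)*(-12))*(-4) = (3*(-12))*(-4) = -36*(-4) = 144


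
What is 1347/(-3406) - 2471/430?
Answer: -2248859/366145 ≈ -6.1420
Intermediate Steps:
1347/(-3406) - 2471/430 = 1347*(-1/3406) - 2471*1/430 = -1347/3406 - 2471/430 = -2248859/366145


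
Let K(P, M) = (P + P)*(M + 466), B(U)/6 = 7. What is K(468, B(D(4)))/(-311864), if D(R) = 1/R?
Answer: -59436/38983 ≈ -1.5247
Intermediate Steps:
B(U) = 42 (B(U) = 6*7 = 42)
K(P, M) = 2*P*(466 + M) (K(P, M) = (2*P)*(466 + M) = 2*P*(466 + M))
K(468, B(D(4)))/(-311864) = (2*468*(466 + 42))/(-311864) = (2*468*508)*(-1/311864) = 475488*(-1/311864) = -59436/38983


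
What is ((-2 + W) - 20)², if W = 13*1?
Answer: 81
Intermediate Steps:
W = 13
((-2 + W) - 20)² = ((-2 + 13) - 20)² = (11 - 20)² = (-9)² = 81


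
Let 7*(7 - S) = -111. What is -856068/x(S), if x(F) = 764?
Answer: -214017/191 ≈ -1120.5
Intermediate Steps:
S = 160/7 (S = 7 - 1/7*(-111) = 7 + 111/7 = 160/7 ≈ 22.857)
-856068/x(S) = -856068/764 = -856068*1/764 = -214017/191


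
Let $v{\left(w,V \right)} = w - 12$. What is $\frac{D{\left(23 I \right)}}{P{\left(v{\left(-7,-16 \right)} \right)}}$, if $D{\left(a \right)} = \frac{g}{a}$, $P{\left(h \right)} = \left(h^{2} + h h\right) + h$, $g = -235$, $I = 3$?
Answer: $- \frac{235}{48507} \approx -0.0048447$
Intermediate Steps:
$v{\left(w,V \right)} = -12 + w$
$P{\left(h \right)} = h + 2 h^{2}$ ($P{\left(h \right)} = \left(h^{2} + h^{2}\right) + h = 2 h^{2} + h = h + 2 h^{2}$)
$D{\left(a \right)} = - \frac{235}{a}$
$\frac{D{\left(23 I \right)}}{P{\left(v{\left(-7,-16 \right)} \right)}} = \frac{\left(-235\right) \frac{1}{23 \cdot 3}}{\left(-12 - 7\right) \left(1 + 2 \left(-12 - 7\right)\right)} = \frac{\left(-235\right) \frac{1}{69}}{\left(-19\right) \left(1 + 2 \left(-19\right)\right)} = \frac{\left(-235\right) \frac{1}{69}}{\left(-19\right) \left(1 - 38\right)} = - \frac{235}{69 \left(\left(-19\right) \left(-37\right)\right)} = - \frac{235}{69 \cdot 703} = \left(- \frac{235}{69}\right) \frac{1}{703} = - \frac{235}{48507}$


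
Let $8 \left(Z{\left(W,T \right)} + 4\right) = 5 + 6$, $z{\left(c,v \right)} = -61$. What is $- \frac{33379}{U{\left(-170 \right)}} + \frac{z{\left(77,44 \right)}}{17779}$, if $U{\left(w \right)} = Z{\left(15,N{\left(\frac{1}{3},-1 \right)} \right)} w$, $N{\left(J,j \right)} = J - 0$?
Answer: $- \frac{2373889849}{31735515} \approx -74.802$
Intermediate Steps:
$N{\left(J,j \right)} = J$ ($N{\left(J,j \right)} = J + 0 = J$)
$Z{\left(W,T \right)} = - \frac{21}{8}$ ($Z{\left(W,T \right)} = -4 + \frac{5 + 6}{8} = -4 + \frac{1}{8} \cdot 11 = -4 + \frac{11}{8} = - \frac{21}{8}$)
$U{\left(w \right)} = - \frac{21 w}{8}$
$- \frac{33379}{U{\left(-170 \right)}} + \frac{z{\left(77,44 \right)}}{17779} = - \frac{33379}{\left(- \frac{21}{8}\right) \left(-170\right)} - \frac{61}{17779} = - \frac{33379}{\frac{1785}{4}} - \frac{61}{17779} = \left(-33379\right) \frac{4}{1785} - \frac{61}{17779} = - \frac{133516}{1785} - \frac{61}{17779} = - \frac{2373889849}{31735515}$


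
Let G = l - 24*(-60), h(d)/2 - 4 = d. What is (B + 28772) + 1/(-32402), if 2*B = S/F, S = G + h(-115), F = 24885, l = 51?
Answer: 1288864891368/44795765 ≈ 28772.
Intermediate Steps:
h(d) = 8 + 2*d
G = 1491 (G = 51 - 24*(-60) = 51 + 1440 = 1491)
S = 1269 (S = 1491 + (8 + 2*(-115)) = 1491 + (8 - 230) = 1491 - 222 = 1269)
B = 141/5530 (B = (1269/24885)/2 = (1269*(1/24885))/2 = (1/2)*(141/2765) = 141/5530 ≈ 0.025497)
(B + 28772) + 1/(-32402) = (141/5530 + 28772) + 1/(-32402) = 159109301/5530 - 1/32402 = 1288864891368/44795765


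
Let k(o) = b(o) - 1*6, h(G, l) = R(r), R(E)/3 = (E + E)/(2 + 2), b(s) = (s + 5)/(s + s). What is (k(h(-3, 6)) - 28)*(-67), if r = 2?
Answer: 6566/3 ≈ 2188.7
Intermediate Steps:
b(s) = (5 + s)/(2*s) (b(s) = (5 + s)/((2*s)) = (5 + s)*(1/(2*s)) = (5 + s)/(2*s))
R(E) = 3*E/2 (R(E) = 3*((E + E)/(2 + 2)) = 3*((2*E)/4) = 3*((2*E)*(¼)) = 3*(E/2) = 3*E/2)
h(G, l) = 3 (h(G, l) = (3/2)*2 = 3)
k(o) = -6 + (5 + o)/(2*o) (k(o) = (5 + o)/(2*o) - 1*6 = (5 + o)/(2*o) - 6 = -6 + (5 + o)/(2*o))
(k(h(-3, 6)) - 28)*(-67) = ((½)*(5 - 11*3)/3 - 28)*(-67) = ((½)*(⅓)*(5 - 33) - 28)*(-67) = ((½)*(⅓)*(-28) - 28)*(-67) = (-14/3 - 28)*(-67) = -98/3*(-67) = 6566/3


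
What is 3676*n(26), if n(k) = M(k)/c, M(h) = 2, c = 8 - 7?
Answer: 7352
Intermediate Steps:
c = 1
n(k) = 2 (n(k) = 2/1 = 2*1 = 2)
3676*n(26) = 3676*2 = 7352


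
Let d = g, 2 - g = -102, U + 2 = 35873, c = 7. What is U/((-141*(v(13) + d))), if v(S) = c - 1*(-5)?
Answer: -11957/5452 ≈ -2.1931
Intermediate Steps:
U = 35871 (U = -2 + 35873 = 35871)
v(S) = 12 (v(S) = 7 - 1*(-5) = 7 + 5 = 12)
g = 104 (g = 2 - 1*(-102) = 2 + 102 = 104)
d = 104
U/((-141*(v(13) + d))) = 35871/((-141*(12 + 104))) = 35871/((-141*116)) = 35871/(-16356) = 35871*(-1/16356) = -11957/5452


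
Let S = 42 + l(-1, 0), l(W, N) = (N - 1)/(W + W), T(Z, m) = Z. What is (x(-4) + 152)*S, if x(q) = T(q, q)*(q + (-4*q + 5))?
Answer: 3570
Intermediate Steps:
l(W, N) = (-1 + N)/(2*W) (l(W, N) = (-1 + N)/((2*W)) = (-1 + N)*(1/(2*W)) = (-1 + N)/(2*W))
S = 85/2 (S = 42 + (½)*(-1 + 0)/(-1) = 42 + (½)*(-1)*(-1) = 42 + ½ = 85/2 ≈ 42.500)
x(q) = q*(5 - 3*q) (x(q) = q*(q + (-4*q + 5)) = q*(q + (5 - 4*q)) = q*(5 - 3*q))
(x(-4) + 152)*S = (-4*(5 - 3*(-4)) + 152)*(85/2) = (-4*(5 + 12) + 152)*(85/2) = (-4*17 + 152)*(85/2) = (-68 + 152)*(85/2) = 84*(85/2) = 3570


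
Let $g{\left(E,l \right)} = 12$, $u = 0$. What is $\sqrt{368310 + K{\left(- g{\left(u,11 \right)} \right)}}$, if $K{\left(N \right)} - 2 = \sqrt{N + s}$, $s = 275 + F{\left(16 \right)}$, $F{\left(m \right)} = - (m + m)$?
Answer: $\sqrt{368312 + \sqrt{231}} \approx 606.9$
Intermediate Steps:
$F{\left(m \right)} = - 2 m$
$s = 243$ ($s = 275 - 32 = 243$)
$K{\left(N \right)} = 2 + \sqrt{243 + N}$ ($K{\left(N \right)} = 2 + \sqrt{N + 243} = 2 + \sqrt{243 + N}$)
$\sqrt{368310 + K{\left(- g{\left(u,11 \right)} \right)}} = \sqrt{368310 + \left(2 + \sqrt{243 - 12}\right)} = \sqrt{368310 + \left(2 + \sqrt{231}\right)} = \sqrt{368312 + \sqrt{231}}$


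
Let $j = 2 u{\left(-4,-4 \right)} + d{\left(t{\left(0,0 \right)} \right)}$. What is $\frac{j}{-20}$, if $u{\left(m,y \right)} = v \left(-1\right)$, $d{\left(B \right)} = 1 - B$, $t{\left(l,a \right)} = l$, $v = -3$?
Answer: $- \frac{7}{20} \approx -0.35$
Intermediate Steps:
$u{\left(m,y \right)} = 3$ ($u{\left(m,y \right)} = \left(-3\right) \left(-1\right) = 3$)
$j = 7$ ($j = 2 \cdot 3 + \left(1 - 0\right) = 6 + \left(1 + 0\right) = 6 + 1 = 7$)
$\frac{j}{-20} = \frac{1}{-20} \cdot 7 = \left(- \frac{1}{20}\right) 7 = - \frac{7}{20}$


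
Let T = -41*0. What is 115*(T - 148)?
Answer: -17020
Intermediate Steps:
T = 0
115*(T - 148) = 115*(0 - 148) = 115*(-148) = -17020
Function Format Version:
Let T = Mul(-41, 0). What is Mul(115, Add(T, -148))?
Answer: -17020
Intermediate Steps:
T = 0
Mul(115, Add(T, -148)) = Mul(115, Add(0, -148)) = Mul(115, -148) = -17020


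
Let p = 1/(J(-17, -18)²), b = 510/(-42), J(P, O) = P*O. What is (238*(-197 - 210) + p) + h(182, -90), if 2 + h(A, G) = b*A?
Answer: -9277267607/93636 ≈ -99078.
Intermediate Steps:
J(P, O) = O*P
b = -85/7 (b = 510*(-1/42) = -85/7 ≈ -12.143)
h(A, G) = -2 - 85*A/7
p = 1/93636 (p = 1/((-18*(-17))²) = 1/(306²) = 1/93636 ≈ 1.0680e-5)
(238*(-197 - 210) + p) + h(182, -90) = (238*(-197 - 210) + 1/93636) + (-2 - 85/7*182) = (238*(-407) + 1/93636) + (-2 - 2210) = (-96866 + 1/93636) - 2212 = -9070144775/93636 - 2212 = -9277267607/93636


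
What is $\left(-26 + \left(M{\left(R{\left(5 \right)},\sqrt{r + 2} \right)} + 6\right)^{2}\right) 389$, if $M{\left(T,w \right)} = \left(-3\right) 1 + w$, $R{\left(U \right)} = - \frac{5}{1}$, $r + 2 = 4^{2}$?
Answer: $8947$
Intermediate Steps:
$r = 14$ ($r = -2 + 4^{2} = -2 + 16 = 14$)
$R{\left(U \right)} = -5$ ($R{\left(U \right)} = \left(-5\right) 1 = -5$)
$M{\left(T,w \right)} = -3 + w$
$\left(-26 + \left(M{\left(R{\left(5 \right)},\sqrt{r + 2} \right)} + 6\right)^{2}\right) 389 = \left(-26 + \left(\left(-3 + \sqrt{14 + 2}\right) + 6\right)^{2}\right) 389 = \left(-26 + \left(\left(-3 + \sqrt{16}\right) + 6\right)^{2}\right) 389 = \left(-26 + \left(\left(-3 + 4\right) + 6\right)^{2}\right) 389 = \left(-26 + \left(1 + 6\right)^{2}\right) 389 = \left(-26 + 7^{2}\right) 389 = \left(-26 + 49\right) 389 = 23 \cdot 389 = 8947$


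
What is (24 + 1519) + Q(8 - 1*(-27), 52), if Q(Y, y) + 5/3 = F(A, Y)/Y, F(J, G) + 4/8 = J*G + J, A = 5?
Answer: 324757/210 ≈ 1546.5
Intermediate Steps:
F(J, G) = -½ + J + G*J (F(J, G) = -½ + (J*G + J) = -½ + (G*J + J) = -½ + (J + G*J) = -½ + J + G*J)
Q(Y, y) = -5/3 + (9/2 + 5*Y)/Y (Q(Y, y) = -5/3 + (-½ + 5 + Y*5)/Y = -5/3 + (-½ + 5 + 5*Y)/Y = -5/3 + (9/2 + 5*Y)/Y)
(24 + 1519) + Q(8 - 1*(-27), 52) = (24 + 1519) + (27 + 20*(8 - 1*(-27)))/(6*(8 - 1*(-27))) = 1543 + (27 + 20*(8 + 27))/(6*(8 + 27)) = 1543 + (⅙)*(27 + 20*35)/35 = 1543 + (⅙)*(1/35)*(27 + 700) = 1543 + (⅙)*(1/35)*727 = 1543 + 727/210 = 324757/210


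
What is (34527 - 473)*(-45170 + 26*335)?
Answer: -1241608840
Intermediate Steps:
(34527 - 473)*(-45170 + 26*335) = 34054*(-45170 + 8710) = 34054*(-36460) = -1241608840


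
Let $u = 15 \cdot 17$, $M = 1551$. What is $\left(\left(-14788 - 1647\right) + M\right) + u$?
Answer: $-14629$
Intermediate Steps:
$u = 255$
$\left(\left(-14788 - 1647\right) + M\right) + u = \left(\left(-14788 - 1647\right) + 1551\right) + 255 = \left(-16435 + 1551\right) + 255 = -14884 + 255 = -14629$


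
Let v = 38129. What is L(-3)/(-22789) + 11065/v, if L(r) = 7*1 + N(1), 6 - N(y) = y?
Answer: 19361749/66840137 ≈ 0.28967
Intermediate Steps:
N(y) = 6 - y
L(r) = 12 (L(r) = 7*1 + (6 - 1*1) = 7 + (6 - 1) = 7 + 5 = 12)
L(-3)/(-22789) + 11065/v = 12/(-22789) + 11065/38129 = 12*(-1/22789) + 11065*(1/38129) = -12/22789 + 11065/38129 = 19361749/66840137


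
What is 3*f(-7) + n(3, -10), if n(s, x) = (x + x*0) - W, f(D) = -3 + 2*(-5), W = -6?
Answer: -43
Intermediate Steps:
f(D) = -13 (f(D) = -3 - 10 = -13)
n(s, x) = 6 + x (n(s, x) = (x + x*0) - 1*(-6) = (x + 0) + 6 = x + 6 = 6 + x)
3*f(-7) + n(3, -10) = 3*(-13) + (6 - 10) = -39 - 4 = -43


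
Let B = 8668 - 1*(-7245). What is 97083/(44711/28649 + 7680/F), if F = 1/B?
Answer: 2781330867/3501247048871 ≈ 0.00079438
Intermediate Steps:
B = 15913 (B = 8668 + 7245 = 15913)
F = 1/15913 ≈ 6.2842e-5
97083/(44711/28649 + 7680/F) = 97083/(44711/28649 + 7680/(1/15913)) = 97083/(44711*(1/28649) + 7680*15913) = 97083/(44711/28649 + 122211840) = 97083/(3501247048871/28649) = 97083*(28649/3501247048871) = 2781330867/3501247048871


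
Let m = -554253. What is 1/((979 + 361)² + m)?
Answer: 1/1241347 ≈ 8.0558e-7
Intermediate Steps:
1/((979 + 361)² + m) = 1/((979 + 361)² - 554253) = 1/(1340² - 554253) = 1/(1795600 - 554253) = 1/1241347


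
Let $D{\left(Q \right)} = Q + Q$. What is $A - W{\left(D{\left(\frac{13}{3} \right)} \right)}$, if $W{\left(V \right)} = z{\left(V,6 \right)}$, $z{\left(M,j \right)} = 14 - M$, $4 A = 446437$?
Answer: $\frac{1339247}{12} \approx 1.116 \cdot 10^{5}$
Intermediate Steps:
$A = \frac{446437}{4}$ ($A = \frac{1}{4} \cdot 446437 = \frac{446437}{4} \approx 1.1161 \cdot 10^{5}$)
$D{\left(Q \right)} = 2 Q$
$W{\left(V \right)} = 14 - V$
$A - W{\left(D{\left(\frac{13}{3} \right)} \right)} = \frac{446437}{4} - \left(14 - 2 \cdot \frac{13}{3}\right) = \frac{446437}{4} - \left(14 - \frac{26}{3}\right) = \frac{446437}{4} - \frac{16}{3} = \frac{1339247}{12}$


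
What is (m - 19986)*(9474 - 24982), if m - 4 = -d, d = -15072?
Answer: 76144280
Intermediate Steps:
m = 15076 (m = 4 - 1*(-15072) = 4 + 15072 = 15076)
(m - 19986)*(9474 - 24982) = (15076 - 19986)*(9474 - 24982) = -4910*(-15508) = 76144280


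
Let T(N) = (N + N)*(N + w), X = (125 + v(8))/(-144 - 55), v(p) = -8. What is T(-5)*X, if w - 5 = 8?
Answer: 9360/199 ≈ 47.035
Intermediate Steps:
w = 13 (w = 5 + 8 = 13)
X = -117/199 (X = (125 - 8)/(-144 - 55) = 117/(-199) = 117*(-1/199) = -117/199 ≈ -0.58794)
T(N) = 2*N*(13 + N) (T(N) = (N + N)*(N + 13) = (2*N)*(13 + N) = 2*N*(13 + N))
T(-5)*X = (2*(-5)*(13 - 5))*(-117/199) = (2*(-5)*8)*(-117/199) = -80*(-117/199) = 9360/199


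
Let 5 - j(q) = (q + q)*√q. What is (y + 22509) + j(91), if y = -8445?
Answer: 14069 - 182*√91 ≈ 12333.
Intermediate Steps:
j(q) = 5 - 2*q^(3/2) (j(q) = 5 - (q + q)*√q = 5 - 2*q*√q = 5 - 2*q^(3/2))
(y + 22509) + j(91) = (-8445 + 22509) + (5 - 182*√91) = 14064 + (5 - 182*√91) = 14069 - 182*√91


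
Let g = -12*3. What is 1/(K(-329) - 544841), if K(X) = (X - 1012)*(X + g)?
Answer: -1/55376 ≈ -1.8058e-5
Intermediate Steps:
g = -36
K(X) = (-1012 + X)*(-36 + X) (K(X) = (X - 1012)*(X - 36) = (-1012 + X)*(-36 + X))
1/(K(-329) - 544841) = 1/((36432 + (-329)² - 1048*(-329)) - 544841) = 1/((36432 + 108241 + 344792) - 544841) = 1/(489465 - 544841) = 1/(-55376) = -1/55376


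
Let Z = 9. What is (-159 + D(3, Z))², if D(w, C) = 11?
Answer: 21904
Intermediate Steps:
(-159 + D(3, Z))² = (-159 + 11)² = (-148)² = 21904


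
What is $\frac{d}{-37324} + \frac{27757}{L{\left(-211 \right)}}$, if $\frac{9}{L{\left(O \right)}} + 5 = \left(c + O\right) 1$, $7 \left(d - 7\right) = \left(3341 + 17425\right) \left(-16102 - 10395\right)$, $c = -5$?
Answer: $- \frac{1597743378719}{2351412} \approx -6.7948 \cdot 10^{5}$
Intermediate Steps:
$d = - \frac{550236653}{7}$ ($d = 7 + \frac{\left(3341 + 17425\right) \left(-16102 - 10395\right)}{7} = 7 + \frac{20766 \left(-26497\right)}{7} = 7 + \frac{1}{7} \left(-550236702\right) = 7 - \frac{550236702}{7} = - \frac{550236653}{7} \approx -7.8605 \cdot 10^{7}$)
$L{\left(O \right)} = \frac{9}{-10 + O}$ ($L{\left(O \right)} = \frac{9}{-5 + \left(-5 + O\right) 1} = \frac{9}{-5 + \left(-5 + O\right)} = \frac{9}{-10 + O}$)
$\frac{d}{-37324} + \frac{27757}{L{\left(-211 \right)}} = - \frac{550236653}{7 \left(-37324\right)} + \frac{27757}{9 \frac{1}{-10 - 211}} = \left(- \frac{550236653}{7}\right) \left(- \frac{1}{37324}\right) + \frac{27757}{9 \frac{1}{-221}} = \frac{550236653}{261268} + \frac{27757}{9 \left(- \frac{1}{221}\right)} = \frac{550236653}{261268} + \frac{27757}{- \frac{9}{221}} = \frac{550236653}{261268} + 27757 \left(- \frac{221}{9}\right) = \frac{550236653}{261268} - \frac{6134297}{9} = - \frac{1597743378719}{2351412}$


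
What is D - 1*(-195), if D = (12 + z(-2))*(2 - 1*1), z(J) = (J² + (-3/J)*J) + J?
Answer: 206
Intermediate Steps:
z(J) = -3 + J + J² (z(J) = (J² - 3) + J = (-3 + J²) + J = -3 + J + J²)
D = 11 (D = (12 + (-3 - 2 + (-2)²))*(2 - 1*1) = (12 + (-3 - 2 + 4))*(2 - 1) = (12 - 1)*1 = 11*1 = 11)
D - 1*(-195) = 11 - 1*(-195) = 11 + 195 = 206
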